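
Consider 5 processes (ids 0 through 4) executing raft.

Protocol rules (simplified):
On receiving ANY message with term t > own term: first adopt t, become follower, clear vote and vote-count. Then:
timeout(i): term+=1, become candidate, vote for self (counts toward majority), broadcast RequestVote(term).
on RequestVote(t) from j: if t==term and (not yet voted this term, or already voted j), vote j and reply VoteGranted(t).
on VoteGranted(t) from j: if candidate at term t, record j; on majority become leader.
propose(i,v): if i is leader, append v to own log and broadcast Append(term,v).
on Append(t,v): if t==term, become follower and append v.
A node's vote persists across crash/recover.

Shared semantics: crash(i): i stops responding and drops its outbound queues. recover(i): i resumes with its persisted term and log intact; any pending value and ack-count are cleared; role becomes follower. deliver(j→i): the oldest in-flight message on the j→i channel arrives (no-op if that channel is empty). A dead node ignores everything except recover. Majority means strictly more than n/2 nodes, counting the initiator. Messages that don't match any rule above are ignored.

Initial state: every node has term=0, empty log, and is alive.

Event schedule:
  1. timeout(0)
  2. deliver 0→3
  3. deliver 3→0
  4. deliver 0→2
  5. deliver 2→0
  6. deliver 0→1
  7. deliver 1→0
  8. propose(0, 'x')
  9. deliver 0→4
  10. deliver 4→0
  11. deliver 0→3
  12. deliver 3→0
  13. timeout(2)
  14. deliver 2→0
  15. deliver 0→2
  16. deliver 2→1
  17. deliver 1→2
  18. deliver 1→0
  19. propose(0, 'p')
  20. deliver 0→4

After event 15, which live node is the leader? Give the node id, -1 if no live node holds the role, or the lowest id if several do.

1. timeout(0):  <0:cand t1 ->
2. deliver 0→3:  <3:foll t1 ->
3. deliver 3→0:  nop
4. deliver 0→2:  <2:foll t1 ->
5. deliver 2→0:  <0:lead t1 ->
6. deliver 0→1:  <1:foll t1 ->
7. deliver 1→0:  nop
8. propose(0,'x'):  <0:lead t1 x>
9. deliver 0→4:  <4:foll t1 ->
10. deliver 4→0:  nop
11. deliver 0→3:  <3:foll t1 x>
12. deliver 3→0:  nop
13. timeout(2):  <2:cand t2 ->
14. deliver 2→0:  <0:foll t2 x>
15. deliver 0→2:  nop

-1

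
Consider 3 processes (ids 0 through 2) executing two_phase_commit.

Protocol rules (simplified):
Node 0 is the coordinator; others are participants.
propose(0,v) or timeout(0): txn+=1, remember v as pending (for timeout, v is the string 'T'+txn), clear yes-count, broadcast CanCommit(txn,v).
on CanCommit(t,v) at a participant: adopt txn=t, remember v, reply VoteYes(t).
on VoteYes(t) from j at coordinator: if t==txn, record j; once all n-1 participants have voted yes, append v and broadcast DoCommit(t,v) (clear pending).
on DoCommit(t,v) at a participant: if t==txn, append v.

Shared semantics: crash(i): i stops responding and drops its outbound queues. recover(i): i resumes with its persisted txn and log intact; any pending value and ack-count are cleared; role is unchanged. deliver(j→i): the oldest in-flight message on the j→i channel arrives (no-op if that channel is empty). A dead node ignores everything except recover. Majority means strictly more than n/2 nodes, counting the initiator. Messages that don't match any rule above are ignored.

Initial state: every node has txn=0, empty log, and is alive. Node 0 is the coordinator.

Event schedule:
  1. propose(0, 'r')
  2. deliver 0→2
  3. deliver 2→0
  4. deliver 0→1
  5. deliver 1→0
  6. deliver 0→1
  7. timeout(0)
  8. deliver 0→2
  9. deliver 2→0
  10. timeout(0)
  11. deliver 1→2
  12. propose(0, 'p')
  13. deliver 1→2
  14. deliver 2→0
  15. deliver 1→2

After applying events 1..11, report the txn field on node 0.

1. propose(0,'r'):  <0:coor t1 ->
2. deliver 0→2:  <2:part t1 ->
3. deliver 2→0:  nop
4. deliver 0→1:  <1:part t1 ->
5. deliver 1→0:  <0:coor t1 r>
6. deliver 0→1:  <1:part t1 r>
7. timeout(0):  <0:coor t2 r>
8. deliver 0→2:  <2:part t1 r>
9. deliver 2→0:  nop
10. timeout(0):  <0:coor t3 r>
11. deliver 1→2:  nop

3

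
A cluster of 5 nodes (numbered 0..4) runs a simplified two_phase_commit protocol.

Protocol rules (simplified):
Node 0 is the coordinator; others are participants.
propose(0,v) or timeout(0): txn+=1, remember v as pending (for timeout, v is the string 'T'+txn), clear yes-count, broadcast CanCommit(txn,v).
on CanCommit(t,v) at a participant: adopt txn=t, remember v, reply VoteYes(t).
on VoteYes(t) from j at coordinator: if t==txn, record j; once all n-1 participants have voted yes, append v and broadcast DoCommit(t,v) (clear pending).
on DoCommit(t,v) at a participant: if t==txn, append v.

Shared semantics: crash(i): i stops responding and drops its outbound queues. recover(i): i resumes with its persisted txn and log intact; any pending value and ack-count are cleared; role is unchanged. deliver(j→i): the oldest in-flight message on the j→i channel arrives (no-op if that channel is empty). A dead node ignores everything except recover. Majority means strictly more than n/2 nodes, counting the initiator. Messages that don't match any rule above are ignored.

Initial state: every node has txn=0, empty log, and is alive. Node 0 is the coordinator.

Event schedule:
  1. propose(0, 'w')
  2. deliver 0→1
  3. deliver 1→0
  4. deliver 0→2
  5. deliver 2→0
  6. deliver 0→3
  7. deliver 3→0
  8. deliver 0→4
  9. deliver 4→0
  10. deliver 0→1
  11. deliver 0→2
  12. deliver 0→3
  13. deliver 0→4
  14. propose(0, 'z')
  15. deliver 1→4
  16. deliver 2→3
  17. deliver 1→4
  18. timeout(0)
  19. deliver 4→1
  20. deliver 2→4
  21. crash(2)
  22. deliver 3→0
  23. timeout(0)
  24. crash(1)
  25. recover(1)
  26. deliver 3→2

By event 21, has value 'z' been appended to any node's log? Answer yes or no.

no

step 1 propose(0,'w'): 0={coor,t=1,log=-}
step 2 deliver 0→1: 1={part,t=1,log=-}
step 3 deliver 1→0: —
step 4 deliver 0→2: 2={part,t=1,log=-}
step 5 deliver 2→0: —
step 6 deliver 0→3: 3={part,t=1,log=-}
step 7 deliver 3→0: —
step 8 deliver 0→4: 4={part,t=1,log=-}
step 9 deliver 4→0: 0={coor,t=1,log=w}
step 10 deliver 0→1: 1={part,t=1,log=w}
step 11 deliver 0→2: 2={part,t=1,log=w}
step 12 deliver 0→3: 3={part,t=1,log=w}
step 13 deliver 0→4: 4={part,t=1,log=w}
step 14 propose(0,'z'): 0={coor,t=2,log=w}
step 15 deliver 1→4: —
step 16 deliver 2→3: —
step 17 deliver 1→4: —
step 18 timeout(0): 0={coor,t=3,log=w}
step 19 deliver 4→1: —
step 20 deliver 2→4: —
step 21 crash(2): 2={✗part,t=1,log=w}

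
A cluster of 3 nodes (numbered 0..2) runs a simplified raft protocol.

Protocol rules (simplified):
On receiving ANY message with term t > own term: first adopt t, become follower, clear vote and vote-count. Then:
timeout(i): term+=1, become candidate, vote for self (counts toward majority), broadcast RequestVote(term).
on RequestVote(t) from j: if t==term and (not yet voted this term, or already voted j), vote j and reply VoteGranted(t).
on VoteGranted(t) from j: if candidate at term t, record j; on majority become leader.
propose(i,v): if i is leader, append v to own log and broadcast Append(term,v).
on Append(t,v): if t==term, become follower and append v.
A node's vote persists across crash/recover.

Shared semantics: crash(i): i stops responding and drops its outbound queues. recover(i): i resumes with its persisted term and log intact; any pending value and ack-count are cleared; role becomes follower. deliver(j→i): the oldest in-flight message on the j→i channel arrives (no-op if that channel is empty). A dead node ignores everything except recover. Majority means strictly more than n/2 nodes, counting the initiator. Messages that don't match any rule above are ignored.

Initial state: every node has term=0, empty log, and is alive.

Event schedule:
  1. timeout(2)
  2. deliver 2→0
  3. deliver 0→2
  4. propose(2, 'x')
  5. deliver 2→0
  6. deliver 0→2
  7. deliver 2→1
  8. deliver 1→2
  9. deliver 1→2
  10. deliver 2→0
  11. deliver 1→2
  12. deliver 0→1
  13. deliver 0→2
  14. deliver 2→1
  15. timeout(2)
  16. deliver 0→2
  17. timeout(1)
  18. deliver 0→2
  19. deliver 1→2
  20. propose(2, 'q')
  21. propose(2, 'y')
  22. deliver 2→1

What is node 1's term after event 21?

2

step 1 timeout(2): 2={cand,t=1,log=-}
step 2 deliver 2→0: 0={foll,t=1,log=-}
step 3 deliver 0→2: 2={lead,t=1,log=-}
step 4 propose(2,'x'): 2={lead,t=1,log=x}
step 5 deliver 2→0: 0={foll,t=1,log=x}
step 6 deliver 0→2: —
step 7 deliver 2→1: 1={foll,t=1,log=-}
step 8 deliver 1→2: —
step 9 deliver 1→2: —
step 10 deliver 2→0: —
step 11 deliver 1→2: —
step 12 deliver 0→1: —
step 13 deliver 0→2: —
step 14 deliver 2→1: 1={foll,t=1,log=x}
step 15 timeout(2): 2={cand,t=2,log=x}
step 16 deliver 0→2: —
step 17 timeout(1): 1={cand,t=2,log=x}
step 18 deliver 0→2: —
step 19 deliver 1→2: —
step 20 propose(2,'q'): —
step 21 propose(2,'y'): —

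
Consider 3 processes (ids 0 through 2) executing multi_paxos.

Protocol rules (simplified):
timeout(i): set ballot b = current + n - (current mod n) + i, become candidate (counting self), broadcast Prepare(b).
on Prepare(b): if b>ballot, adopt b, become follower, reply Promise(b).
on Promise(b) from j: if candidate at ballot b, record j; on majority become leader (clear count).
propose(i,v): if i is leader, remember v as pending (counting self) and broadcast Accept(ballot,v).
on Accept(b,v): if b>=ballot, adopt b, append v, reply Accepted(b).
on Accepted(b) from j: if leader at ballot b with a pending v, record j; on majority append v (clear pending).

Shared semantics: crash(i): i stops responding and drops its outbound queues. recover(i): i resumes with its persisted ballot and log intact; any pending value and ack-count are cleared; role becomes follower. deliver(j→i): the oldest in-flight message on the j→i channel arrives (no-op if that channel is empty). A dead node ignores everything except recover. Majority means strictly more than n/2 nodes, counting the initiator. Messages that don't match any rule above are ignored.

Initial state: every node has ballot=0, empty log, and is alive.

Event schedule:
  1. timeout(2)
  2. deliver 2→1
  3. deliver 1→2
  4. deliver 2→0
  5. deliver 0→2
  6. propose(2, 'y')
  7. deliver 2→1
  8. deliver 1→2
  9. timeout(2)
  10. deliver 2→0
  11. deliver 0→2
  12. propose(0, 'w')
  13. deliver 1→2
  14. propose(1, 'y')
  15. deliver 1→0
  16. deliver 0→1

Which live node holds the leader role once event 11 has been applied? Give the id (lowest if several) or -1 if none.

-1

[1] timeout(2) → N2(cand b5 [-])
[2] deliver 2→1 → N1(foll b5 [-])
[3] deliver 1→2 → N2(lead b5 [-])
[4] deliver 2→0 → N0(foll b5 [-])
[5] deliver 0→2 → ∅
[6] propose(2,'y') → ∅
[7] deliver 2→1 → N1(foll b5 [y])
[8] deliver 1→2 → N2(lead b5 [y])
[9] timeout(2) → N2(cand b8 [y])
[10] deliver 2→0 → N0(foll b5 [y])
[11] deliver 0→2 → ∅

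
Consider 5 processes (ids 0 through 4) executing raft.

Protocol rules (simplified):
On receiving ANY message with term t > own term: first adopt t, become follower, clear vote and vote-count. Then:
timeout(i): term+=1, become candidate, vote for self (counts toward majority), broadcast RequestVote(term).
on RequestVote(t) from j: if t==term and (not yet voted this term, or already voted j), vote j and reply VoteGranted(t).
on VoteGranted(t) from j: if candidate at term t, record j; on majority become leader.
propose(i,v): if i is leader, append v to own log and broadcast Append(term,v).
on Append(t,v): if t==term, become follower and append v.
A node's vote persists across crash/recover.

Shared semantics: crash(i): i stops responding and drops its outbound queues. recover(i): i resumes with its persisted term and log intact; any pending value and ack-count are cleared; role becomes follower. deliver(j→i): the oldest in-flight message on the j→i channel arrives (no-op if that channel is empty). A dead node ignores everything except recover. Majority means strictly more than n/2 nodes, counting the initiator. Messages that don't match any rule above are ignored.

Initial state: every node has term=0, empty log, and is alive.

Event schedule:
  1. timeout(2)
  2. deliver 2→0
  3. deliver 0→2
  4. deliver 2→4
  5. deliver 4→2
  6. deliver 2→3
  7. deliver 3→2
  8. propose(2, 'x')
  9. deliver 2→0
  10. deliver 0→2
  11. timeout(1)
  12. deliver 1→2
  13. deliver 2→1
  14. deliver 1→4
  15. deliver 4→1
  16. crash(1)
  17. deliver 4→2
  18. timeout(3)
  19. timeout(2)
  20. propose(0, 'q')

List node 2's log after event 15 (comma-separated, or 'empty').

x

step 1 timeout(2): 2={cand,t=1,log=-}
step 2 deliver 2→0: 0={foll,t=1,log=-}
step 3 deliver 0→2: —
step 4 deliver 2→4: 4={foll,t=1,log=-}
step 5 deliver 4→2: 2={lead,t=1,log=-}
step 6 deliver 2→3: 3={foll,t=1,log=-}
step 7 deliver 3→2: —
step 8 propose(2,'x'): 2={lead,t=1,log=x}
step 9 deliver 2→0: 0={foll,t=1,log=x}
step 10 deliver 0→2: —
step 11 timeout(1): 1={cand,t=1,log=-}
step 12 deliver 1→2: —
step 13 deliver 2→1: —
step 14 deliver 1→4: —
step 15 deliver 4→1: —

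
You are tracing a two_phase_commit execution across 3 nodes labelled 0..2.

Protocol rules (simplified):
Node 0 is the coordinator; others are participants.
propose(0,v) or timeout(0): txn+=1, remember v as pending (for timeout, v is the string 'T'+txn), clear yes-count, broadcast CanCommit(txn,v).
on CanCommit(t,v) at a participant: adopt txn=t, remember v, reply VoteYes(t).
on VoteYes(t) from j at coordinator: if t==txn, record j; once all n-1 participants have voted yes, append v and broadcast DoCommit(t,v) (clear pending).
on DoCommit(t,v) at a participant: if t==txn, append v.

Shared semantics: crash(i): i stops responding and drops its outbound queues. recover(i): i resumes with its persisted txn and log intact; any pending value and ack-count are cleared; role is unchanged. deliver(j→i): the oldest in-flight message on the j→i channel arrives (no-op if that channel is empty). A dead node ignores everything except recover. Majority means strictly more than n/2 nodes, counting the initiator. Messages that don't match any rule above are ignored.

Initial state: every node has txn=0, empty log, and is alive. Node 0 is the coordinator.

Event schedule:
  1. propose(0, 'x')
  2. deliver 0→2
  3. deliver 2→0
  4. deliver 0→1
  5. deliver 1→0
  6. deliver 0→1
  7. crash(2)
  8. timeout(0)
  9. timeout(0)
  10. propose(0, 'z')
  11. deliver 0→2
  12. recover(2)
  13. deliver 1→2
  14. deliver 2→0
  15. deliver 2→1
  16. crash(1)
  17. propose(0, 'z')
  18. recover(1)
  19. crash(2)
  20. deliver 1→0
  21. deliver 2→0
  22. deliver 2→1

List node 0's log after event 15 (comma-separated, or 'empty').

x

after 1 — propose(0,'x'): n0:coor/t1/[-]
after 2 — deliver 0→2: n2:part/t1/[-]
after 3 — deliver 2→0: ·
after 4 — deliver 0→1: n1:part/t1/[-]
after 5 — deliver 1→0: n0:coor/t1/[x]
after 6 — deliver 0→1: n1:part/t1/[x]
after 7 — crash(2): n2:✗part/t1/[-]
after 8 — timeout(0): n0:coor/t2/[x]
after 9 — timeout(0): n0:coor/t3/[x]
after 10 — propose(0,'z'): n0:coor/t4/[x]
after 11 — deliver 0→2: ·
after 12 — recover(2): n2:part/t1/[-]
after 13 — deliver 1→2: ·
after 14 — deliver 2→0: ·
after 15 — deliver 2→1: ·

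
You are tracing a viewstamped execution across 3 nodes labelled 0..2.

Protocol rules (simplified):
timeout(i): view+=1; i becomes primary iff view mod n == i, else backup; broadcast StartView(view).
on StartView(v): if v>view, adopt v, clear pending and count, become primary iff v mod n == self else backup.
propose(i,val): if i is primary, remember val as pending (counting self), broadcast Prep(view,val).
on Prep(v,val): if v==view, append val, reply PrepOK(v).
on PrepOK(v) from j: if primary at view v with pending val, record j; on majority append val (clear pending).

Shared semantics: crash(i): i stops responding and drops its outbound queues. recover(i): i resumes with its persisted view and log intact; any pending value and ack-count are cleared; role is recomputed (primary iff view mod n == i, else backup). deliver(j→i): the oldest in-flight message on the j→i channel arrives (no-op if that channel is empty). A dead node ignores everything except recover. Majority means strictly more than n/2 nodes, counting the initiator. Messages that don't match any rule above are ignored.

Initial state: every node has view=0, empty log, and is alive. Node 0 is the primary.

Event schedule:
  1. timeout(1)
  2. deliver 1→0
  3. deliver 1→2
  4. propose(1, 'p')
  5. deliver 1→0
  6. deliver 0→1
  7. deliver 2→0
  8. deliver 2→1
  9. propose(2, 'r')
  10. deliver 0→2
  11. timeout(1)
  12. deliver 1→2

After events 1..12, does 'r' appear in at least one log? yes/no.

step 1 timeout(1): 1={prim,v=1,log=-}
step 2 deliver 1→0: 0={back,v=1,log=-}
step 3 deliver 1→2: 2={back,v=1,log=-}
step 4 propose(1,'p'): —
step 5 deliver 1→0: 0={back,v=1,log=p}
step 6 deliver 0→1: 1={prim,v=1,log=p}
step 7 deliver 2→0: —
step 8 deliver 2→1: —
step 9 propose(2,'r'): —
step 10 deliver 0→2: —
step 11 timeout(1): 1={back,v=2,log=p}
step 12 deliver 1→2: 2={back,v=1,log=p}

no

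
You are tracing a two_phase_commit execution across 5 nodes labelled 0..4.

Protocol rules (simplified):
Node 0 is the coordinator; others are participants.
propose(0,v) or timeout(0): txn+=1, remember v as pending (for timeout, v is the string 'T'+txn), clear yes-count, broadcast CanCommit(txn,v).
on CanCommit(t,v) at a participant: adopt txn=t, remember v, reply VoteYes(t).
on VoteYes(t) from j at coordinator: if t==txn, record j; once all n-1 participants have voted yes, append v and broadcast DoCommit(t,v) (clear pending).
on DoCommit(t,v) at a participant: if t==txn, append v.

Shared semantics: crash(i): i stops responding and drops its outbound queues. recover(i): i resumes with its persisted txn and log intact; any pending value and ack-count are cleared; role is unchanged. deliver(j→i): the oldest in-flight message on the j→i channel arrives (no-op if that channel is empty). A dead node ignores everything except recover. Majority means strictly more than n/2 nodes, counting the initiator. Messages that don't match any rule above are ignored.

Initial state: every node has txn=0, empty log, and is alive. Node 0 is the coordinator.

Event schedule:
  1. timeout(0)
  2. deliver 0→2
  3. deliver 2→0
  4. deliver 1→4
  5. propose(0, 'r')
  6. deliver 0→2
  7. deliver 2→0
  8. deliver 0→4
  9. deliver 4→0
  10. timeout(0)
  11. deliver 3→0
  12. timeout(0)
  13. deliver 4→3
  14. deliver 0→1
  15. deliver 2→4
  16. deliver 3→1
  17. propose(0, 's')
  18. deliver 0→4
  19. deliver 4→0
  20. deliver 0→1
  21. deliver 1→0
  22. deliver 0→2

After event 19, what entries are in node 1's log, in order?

after 1 — timeout(0): n0:coor/t1/[-]
after 2 — deliver 0→2: n2:part/t1/[-]
after 3 — deliver 2→0: ·
after 4 — deliver 1→4: ·
after 5 — propose(0,'r'): n0:coor/t2/[-]
after 6 — deliver 0→2: n2:part/t2/[-]
after 7 — deliver 2→0: ·
after 8 — deliver 0→4: n4:part/t1/[-]
after 9 — deliver 4→0: ·
after 10 — timeout(0): n0:coor/t3/[-]
after 11 — deliver 3→0: ·
after 12 — timeout(0): n0:coor/t4/[-]
after 13 — deliver 4→3: ·
after 14 — deliver 0→1: n1:part/t1/[-]
after 15 — deliver 2→4: ·
after 16 — deliver 3→1: ·
after 17 — propose(0,'s'): n0:coor/t5/[-]
after 18 — deliver 0→4: n4:part/t2/[-]
after 19 — deliver 4→0: ·

empty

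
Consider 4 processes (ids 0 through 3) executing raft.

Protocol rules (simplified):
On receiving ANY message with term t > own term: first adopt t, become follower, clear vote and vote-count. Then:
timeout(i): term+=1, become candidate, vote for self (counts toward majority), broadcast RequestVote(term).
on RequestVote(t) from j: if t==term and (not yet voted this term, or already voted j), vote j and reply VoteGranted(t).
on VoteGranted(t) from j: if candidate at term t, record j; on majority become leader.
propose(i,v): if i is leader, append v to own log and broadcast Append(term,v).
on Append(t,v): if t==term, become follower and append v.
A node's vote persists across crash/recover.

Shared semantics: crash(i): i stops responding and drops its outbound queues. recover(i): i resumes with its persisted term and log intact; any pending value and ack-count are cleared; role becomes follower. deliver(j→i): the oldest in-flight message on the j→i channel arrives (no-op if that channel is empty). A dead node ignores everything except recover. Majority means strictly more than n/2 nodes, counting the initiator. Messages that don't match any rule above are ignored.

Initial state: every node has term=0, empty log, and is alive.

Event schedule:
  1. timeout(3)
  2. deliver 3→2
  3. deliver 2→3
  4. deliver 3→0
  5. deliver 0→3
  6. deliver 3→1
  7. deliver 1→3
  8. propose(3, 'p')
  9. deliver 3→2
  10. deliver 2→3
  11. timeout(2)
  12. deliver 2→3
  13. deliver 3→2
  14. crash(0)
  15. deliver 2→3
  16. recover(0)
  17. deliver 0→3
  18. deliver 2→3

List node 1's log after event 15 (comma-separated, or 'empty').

empty

step 1 timeout(3): 3={cand,t=1,log=-}
step 2 deliver 3→2: 2={foll,t=1,log=-}
step 3 deliver 2→3: —
step 4 deliver 3→0: 0={foll,t=1,log=-}
step 5 deliver 0→3: 3={lead,t=1,log=-}
step 6 deliver 3→1: 1={foll,t=1,log=-}
step 7 deliver 1→3: —
step 8 propose(3,'p'): 3={lead,t=1,log=p}
step 9 deliver 3→2: 2={foll,t=1,log=p}
step 10 deliver 2→3: —
step 11 timeout(2): 2={cand,t=2,log=p}
step 12 deliver 2→3: 3={foll,t=2,log=p}
step 13 deliver 3→2: —
step 14 crash(0): 0={✗foll,t=1,log=-}
step 15 deliver 2→3: —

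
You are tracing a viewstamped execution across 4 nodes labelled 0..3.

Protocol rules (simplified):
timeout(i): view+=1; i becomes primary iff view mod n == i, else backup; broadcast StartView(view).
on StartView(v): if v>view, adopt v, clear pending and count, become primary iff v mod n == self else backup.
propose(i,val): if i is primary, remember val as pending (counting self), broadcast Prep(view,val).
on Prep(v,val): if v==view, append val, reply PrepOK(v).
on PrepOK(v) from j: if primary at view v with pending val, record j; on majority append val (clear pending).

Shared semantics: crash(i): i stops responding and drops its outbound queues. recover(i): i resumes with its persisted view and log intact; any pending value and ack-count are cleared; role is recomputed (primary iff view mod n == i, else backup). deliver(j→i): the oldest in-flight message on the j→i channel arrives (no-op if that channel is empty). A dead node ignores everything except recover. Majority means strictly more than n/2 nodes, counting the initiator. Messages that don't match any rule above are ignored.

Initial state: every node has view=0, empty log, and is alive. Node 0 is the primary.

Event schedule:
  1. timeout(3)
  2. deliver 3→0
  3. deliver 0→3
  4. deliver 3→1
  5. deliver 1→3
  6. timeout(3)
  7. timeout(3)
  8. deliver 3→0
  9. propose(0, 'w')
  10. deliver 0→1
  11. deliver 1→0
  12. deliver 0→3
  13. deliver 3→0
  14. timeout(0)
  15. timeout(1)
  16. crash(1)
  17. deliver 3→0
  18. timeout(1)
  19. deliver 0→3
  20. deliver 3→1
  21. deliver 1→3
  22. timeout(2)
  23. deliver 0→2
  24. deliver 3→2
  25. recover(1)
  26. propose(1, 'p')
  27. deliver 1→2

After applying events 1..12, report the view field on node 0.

[1] timeout(3) → N3(back v1 [-])
[2] deliver 3→0 → N0(back v1 [-])
[3] deliver 0→3 → ∅
[4] deliver 3→1 → N1(prim v1 [-])
[5] deliver 1→3 → ∅
[6] timeout(3) → N3(back v2 [-])
[7] timeout(3) → N3(prim v3 [-])
[8] deliver 3→0 → N0(back v2 [-])
[9] propose(0,'w') → ∅
[10] deliver 0→1 → ∅
[11] deliver 1→0 → ∅
[12] deliver 0→3 → ∅

2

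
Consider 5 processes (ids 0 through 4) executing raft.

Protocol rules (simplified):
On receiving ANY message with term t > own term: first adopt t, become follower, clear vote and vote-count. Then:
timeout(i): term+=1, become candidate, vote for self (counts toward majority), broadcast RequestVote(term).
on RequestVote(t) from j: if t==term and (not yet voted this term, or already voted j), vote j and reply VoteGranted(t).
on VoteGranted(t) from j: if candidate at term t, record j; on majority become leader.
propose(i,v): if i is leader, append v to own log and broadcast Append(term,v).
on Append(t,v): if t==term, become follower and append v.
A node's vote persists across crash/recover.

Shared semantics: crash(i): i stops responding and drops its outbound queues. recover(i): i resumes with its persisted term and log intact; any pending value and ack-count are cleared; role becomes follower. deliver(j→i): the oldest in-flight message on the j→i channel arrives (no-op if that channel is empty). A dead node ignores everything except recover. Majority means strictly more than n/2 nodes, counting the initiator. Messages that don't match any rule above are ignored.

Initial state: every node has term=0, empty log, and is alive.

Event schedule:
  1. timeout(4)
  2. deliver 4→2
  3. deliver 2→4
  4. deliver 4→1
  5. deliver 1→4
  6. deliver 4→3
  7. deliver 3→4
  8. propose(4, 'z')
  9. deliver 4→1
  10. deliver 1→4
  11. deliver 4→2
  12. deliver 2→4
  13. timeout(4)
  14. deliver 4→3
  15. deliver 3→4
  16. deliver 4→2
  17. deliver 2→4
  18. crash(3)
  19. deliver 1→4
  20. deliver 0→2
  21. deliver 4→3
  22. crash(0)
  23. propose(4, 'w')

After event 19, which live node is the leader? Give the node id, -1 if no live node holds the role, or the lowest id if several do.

-1

step 1 timeout(4): 4={cand,t=1,log=-}
step 2 deliver 4→2: 2={foll,t=1,log=-}
step 3 deliver 2→4: —
step 4 deliver 4→1: 1={foll,t=1,log=-}
step 5 deliver 1→4: 4={lead,t=1,log=-}
step 6 deliver 4→3: 3={foll,t=1,log=-}
step 7 deliver 3→4: —
step 8 propose(4,'z'): 4={lead,t=1,log=z}
step 9 deliver 4→1: 1={foll,t=1,log=z}
step 10 deliver 1→4: —
step 11 deliver 4→2: 2={foll,t=1,log=z}
step 12 deliver 2→4: —
step 13 timeout(4): 4={cand,t=2,log=z}
step 14 deliver 4→3: 3={foll,t=1,log=z}
step 15 deliver 3→4: —
step 16 deliver 4→2: 2={foll,t=2,log=z}
step 17 deliver 2→4: —
step 18 crash(3): 3={✗foll,t=1,log=z}
step 19 deliver 1→4: —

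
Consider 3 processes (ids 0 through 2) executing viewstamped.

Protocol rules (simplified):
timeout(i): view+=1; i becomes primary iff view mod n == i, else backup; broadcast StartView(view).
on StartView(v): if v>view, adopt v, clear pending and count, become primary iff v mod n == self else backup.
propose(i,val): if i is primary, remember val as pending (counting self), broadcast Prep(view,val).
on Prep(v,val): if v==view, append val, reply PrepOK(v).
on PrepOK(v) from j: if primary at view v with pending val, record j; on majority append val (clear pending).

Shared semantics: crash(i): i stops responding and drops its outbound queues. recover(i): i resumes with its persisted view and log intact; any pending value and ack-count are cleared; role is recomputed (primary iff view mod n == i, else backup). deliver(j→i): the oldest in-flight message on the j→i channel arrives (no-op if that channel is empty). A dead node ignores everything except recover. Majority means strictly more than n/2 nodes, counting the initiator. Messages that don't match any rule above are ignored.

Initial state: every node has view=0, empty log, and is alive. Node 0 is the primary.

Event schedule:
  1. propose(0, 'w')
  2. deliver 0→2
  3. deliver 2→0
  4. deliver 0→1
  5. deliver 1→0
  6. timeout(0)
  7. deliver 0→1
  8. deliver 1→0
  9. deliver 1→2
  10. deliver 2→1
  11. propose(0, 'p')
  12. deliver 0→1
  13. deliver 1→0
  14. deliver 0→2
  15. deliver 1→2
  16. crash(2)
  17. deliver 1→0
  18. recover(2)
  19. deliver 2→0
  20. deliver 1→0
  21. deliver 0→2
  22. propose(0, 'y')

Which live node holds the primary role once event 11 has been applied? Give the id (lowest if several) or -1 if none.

step 1 propose(0,'w'): —
step 2 deliver 0→2: 2={back,v=0,log=w}
step 3 deliver 2→0: 0={prim,v=0,log=w}
step 4 deliver 0→1: 1={back,v=0,log=w}
step 5 deliver 1→0: —
step 6 timeout(0): 0={back,v=1,log=w}
step 7 deliver 0→1: 1={prim,v=1,log=w}
step 8 deliver 1→0: —
step 9 deliver 1→2: —
step 10 deliver 2→1: —
step 11 propose(0,'p'): —

1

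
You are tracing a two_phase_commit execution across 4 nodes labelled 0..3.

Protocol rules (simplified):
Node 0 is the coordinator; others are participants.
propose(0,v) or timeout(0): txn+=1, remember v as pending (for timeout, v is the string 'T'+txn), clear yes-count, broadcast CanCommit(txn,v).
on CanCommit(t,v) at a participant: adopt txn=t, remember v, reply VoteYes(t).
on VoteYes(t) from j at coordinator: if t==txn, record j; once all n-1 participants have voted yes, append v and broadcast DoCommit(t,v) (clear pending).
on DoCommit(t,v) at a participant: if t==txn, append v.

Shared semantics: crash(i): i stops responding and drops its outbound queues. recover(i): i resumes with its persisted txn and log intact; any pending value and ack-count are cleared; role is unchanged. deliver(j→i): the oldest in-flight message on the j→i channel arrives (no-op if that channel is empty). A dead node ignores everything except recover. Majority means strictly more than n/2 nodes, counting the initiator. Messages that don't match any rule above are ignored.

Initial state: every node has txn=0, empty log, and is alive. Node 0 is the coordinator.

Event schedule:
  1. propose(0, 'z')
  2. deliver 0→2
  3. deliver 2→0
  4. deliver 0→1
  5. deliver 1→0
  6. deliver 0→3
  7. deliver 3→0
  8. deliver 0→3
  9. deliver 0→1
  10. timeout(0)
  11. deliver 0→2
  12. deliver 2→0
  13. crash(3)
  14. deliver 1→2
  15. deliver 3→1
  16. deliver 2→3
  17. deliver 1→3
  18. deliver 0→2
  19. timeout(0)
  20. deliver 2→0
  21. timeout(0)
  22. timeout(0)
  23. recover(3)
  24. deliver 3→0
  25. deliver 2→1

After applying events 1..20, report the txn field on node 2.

2

after 1 — propose(0,'z'): n0:coor/t1/[-]
after 2 — deliver 0→2: n2:part/t1/[-]
after 3 — deliver 2→0: ·
after 4 — deliver 0→1: n1:part/t1/[-]
after 5 — deliver 1→0: ·
after 6 — deliver 0→3: n3:part/t1/[-]
after 7 — deliver 3→0: n0:coor/t1/[z]
after 8 — deliver 0→3: n3:part/t1/[z]
after 9 — deliver 0→1: n1:part/t1/[z]
after 10 — timeout(0): n0:coor/t2/[z]
after 11 — deliver 0→2: n2:part/t1/[z]
after 12 — deliver 2→0: ·
after 13 — crash(3): n3:✗part/t1/[z]
after 14 — deliver 1→2: ·
after 15 — deliver 3→1: ·
after 16 — deliver 2→3: ·
after 17 — deliver 1→3: ·
after 18 — deliver 0→2: n2:part/t2/[z]
after 19 — timeout(0): n0:coor/t3/[z]
after 20 — deliver 2→0: ·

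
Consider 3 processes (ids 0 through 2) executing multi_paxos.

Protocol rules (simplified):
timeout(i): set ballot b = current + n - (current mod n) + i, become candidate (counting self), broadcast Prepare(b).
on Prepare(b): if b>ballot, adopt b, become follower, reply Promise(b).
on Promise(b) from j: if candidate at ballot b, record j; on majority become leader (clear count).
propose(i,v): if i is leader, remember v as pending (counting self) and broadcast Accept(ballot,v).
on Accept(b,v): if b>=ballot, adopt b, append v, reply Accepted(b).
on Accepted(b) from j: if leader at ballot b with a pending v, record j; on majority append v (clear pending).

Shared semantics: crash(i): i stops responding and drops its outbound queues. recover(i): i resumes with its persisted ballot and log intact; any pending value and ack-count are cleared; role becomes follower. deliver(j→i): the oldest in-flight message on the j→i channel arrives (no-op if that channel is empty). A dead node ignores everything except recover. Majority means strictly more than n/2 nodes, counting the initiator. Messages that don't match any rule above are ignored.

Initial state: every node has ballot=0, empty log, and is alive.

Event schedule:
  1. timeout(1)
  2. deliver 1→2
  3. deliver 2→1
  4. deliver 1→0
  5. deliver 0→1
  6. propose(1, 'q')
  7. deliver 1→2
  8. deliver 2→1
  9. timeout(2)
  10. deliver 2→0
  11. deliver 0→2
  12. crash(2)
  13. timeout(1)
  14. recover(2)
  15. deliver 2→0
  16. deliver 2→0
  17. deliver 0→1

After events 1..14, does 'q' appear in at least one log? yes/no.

yes

step 1 timeout(1): 1={cand,b=4,log=-}
step 2 deliver 1→2: 2={foll,b=4,log=-}
step 3 deliver 2→1: 1={lead,b=4,log=-}
step 4 deliver 1→0: 0={foll,b=4,log=-}
step 5 deliver 0→1: —
step 6 propose(1,'q'): —
step 7 deliver 1→2: 2={foll,b=4,log=q}
step 8 deliver 2→1: 1={lead,b=4,log=q}
step 9 timeout(2): 2={cand,b=8,log=q}
step 10 deliver 2→0: 0={foll,b=8,log=-}
step 11 deliver 0→2: 2={lead,b=8,log=q}
step 12 crash(2): 2={✗lead,b=8,log=q}
step 13 timeout(1): 1={cand,b=7,log=q}
step 14 recover(2): 2={foll,b=8,log=q}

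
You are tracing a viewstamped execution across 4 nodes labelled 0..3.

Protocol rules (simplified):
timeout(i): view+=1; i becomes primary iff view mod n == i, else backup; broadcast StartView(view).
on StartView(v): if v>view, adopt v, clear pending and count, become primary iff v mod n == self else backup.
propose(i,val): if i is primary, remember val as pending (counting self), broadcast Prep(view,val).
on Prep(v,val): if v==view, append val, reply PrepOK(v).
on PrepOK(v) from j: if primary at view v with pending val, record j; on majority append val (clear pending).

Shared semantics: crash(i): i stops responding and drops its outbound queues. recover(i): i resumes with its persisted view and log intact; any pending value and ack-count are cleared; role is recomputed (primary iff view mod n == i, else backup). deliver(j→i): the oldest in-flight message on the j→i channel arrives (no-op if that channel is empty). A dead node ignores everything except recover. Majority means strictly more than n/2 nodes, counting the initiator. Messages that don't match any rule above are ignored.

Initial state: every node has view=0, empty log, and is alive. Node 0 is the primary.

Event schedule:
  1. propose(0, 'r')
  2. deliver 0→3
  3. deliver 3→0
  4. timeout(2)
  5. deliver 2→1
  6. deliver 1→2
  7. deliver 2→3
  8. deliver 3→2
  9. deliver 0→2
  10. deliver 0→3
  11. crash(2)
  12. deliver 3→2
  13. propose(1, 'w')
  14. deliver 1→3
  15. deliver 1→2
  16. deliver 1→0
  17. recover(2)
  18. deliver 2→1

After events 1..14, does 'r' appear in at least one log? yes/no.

[1] propose(0,'r') → ∅
[2] deliver 0→3 → N3(back v0 [r])
[3] deliver 3→0 → ∅
[4] timeout(2) → N2(back v1 [-])
[5] deliver 2→1 → N1(prim v1 [-])
[6] deliver 1→2 → ∅
[7] deliver 2→3 → N3(back v1 [r])
[8] deliver 3→2 → ∅
[9] deliver 0→2 → ∅
[10] deliver 0→3 → ∅
[11] crash(2) → N2(✗back v1 [-])
[12] deliver 3→2 → ∅
[13] propose(1,'w') → ∅
[14] deliver 1→3 → N3(back v1 [r,w])

yes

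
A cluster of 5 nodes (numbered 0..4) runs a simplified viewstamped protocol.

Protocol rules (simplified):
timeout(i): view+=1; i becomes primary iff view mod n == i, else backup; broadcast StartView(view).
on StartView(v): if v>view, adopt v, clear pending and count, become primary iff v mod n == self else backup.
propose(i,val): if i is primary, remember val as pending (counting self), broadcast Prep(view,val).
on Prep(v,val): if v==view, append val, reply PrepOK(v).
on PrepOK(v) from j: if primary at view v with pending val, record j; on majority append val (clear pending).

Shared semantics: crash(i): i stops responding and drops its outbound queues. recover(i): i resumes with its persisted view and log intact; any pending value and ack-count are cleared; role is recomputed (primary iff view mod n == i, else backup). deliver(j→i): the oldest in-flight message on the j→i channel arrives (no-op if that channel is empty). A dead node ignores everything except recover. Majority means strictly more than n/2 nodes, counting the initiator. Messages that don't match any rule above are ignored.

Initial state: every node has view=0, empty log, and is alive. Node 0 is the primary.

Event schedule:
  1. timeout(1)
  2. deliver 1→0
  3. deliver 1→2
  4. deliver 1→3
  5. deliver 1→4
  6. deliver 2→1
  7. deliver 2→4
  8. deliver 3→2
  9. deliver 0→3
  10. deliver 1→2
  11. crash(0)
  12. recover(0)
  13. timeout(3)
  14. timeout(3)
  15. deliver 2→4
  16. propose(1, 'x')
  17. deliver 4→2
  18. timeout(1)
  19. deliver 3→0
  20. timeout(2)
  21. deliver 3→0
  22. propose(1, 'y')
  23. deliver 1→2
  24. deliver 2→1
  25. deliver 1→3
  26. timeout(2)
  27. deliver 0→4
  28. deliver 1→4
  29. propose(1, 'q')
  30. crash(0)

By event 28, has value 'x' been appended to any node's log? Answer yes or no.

yes

e1 timeout(1): 1[prim,v=1,-]
e2 deliver 1→0: 0[back,v=1,-]
e3 deliver 1→2: 2[back,v=1,-]
e4 deliver 1→3: 3[back,v=1,-]
e5 deliver 1→4: 4[back,v=1,-]
e6 deliver 2→1: ·
e7 deliver 2→4: ·
e8 deliver 3→2: ·
e9 deliver 0→3: ·
e10 deliver 1→2: ·
e11 crash(0): 0[✗back,v=1,-]
e12 recover(0): 0[back,v=1,-]
e13 timeout(3): 3[back,v=2,-]
e14 timeout(3): 3[prim,v=3,-]
e15 deliver 2→4: ·
e16 propose(1,'x'): ·
e17 deliver 4→2: ·
e18 timeout(1): 1[back,v=2,-]
e19 deliver 3→0: 0[back,v=2,-]
e20 timeout(2): 2[prim,v=2,-]
e21 deliver 3→0: 0[back,v=3,-]
e22 propose(1,'y'): ·
e23 deliver 1→2: ·
e24 deliver 2→1: ·
e25 deliver 1→3: ·
e26 timeout(2): 2[back,v=3,-]
e27 deliver 0→4: ·
e28 deliver 1→4: 4[back,v=1,x]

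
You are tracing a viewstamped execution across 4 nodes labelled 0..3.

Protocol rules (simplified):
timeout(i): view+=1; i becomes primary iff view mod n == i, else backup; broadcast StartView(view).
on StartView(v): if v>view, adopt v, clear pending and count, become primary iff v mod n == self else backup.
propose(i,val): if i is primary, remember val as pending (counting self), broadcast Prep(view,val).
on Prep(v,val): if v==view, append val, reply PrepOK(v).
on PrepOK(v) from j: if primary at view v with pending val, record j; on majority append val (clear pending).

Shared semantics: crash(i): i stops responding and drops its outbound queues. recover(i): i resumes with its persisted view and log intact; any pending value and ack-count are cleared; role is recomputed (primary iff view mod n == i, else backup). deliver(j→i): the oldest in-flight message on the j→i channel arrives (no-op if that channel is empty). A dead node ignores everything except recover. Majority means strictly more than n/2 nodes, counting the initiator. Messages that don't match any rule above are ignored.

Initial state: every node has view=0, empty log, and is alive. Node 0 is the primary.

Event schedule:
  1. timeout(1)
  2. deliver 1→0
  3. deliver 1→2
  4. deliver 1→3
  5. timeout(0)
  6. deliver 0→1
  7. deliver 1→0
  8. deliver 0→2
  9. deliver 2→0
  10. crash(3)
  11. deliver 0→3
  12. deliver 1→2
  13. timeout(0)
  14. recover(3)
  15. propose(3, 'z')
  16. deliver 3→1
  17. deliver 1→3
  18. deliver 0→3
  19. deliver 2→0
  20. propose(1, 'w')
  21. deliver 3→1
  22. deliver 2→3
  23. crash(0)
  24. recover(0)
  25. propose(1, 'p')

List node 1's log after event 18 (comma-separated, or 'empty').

empty

after 1 — timeout(1): n1:prim/v1/[-]
after 2 — deliver 1→0: n0:back/v1/[-]
after 3 — deliver 1→2: n2:back/v1/[-]
after 4 — deliver 1→3: n3:back/v1/[-]
after 5 — timeout(0): n0:back/v2/[-]
after 6 — deliver 0→1: n1:back/v2/[-]
after 7 — deliver 1→0: ·
after 8 — deliver 0→2: n2:prim/v2/[-]
after 9 — deliver 2→0: ·
after 10 — crash(3): n3:✗back/v1/[-]
after 11 — deliver 0→3: ·
after 12 — deliver 1→2: ·
after 13 — timeout(0): n0:back/v3/[-]
after 14 — recover(3): n3:back/v1/[-]
after 15 — propose(3,'z'): ·
after 16 — deliver 3→1: ·
after 17 — deliver 1→3: ·
after 18 — deliver 0→3: n3:back/v2/[-]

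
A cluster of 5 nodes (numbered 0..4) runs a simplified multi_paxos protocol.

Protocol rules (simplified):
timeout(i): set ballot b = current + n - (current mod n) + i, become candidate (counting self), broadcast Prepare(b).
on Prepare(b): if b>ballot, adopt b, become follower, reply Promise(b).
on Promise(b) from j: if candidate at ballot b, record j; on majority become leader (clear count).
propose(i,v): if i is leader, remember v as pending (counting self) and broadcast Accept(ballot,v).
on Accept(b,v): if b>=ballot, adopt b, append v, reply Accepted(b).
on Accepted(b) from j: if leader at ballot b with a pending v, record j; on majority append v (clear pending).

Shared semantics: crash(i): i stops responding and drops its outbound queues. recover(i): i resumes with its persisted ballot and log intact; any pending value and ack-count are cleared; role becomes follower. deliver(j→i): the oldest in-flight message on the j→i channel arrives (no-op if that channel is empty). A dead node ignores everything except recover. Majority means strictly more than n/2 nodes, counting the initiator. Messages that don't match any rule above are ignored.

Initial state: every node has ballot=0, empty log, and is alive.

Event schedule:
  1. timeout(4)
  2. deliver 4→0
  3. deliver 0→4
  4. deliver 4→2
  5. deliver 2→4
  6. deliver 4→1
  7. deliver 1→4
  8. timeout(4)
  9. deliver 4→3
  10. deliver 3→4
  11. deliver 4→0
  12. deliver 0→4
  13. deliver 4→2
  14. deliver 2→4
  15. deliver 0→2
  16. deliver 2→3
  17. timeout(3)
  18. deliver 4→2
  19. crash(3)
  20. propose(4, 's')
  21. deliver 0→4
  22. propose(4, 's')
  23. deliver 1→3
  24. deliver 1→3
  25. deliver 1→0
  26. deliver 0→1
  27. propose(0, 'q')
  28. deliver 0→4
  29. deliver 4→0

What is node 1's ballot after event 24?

9

[1] timeout(4) → N4(cand b9 [-])
[2] deliver 4→0 → N0(foll b9 [-])
[3] deliver 0→4 → ∅
[4] deliver 4→2 → N2(foll b9 [-])
[5] deliver 2→4 → N4(lead b9 [-])
[6] deliver 4→1 → N1(foll b9 [-])
[7] deliver 1→4 → ∅
[8] timeout(4) → N4(cand b14 [-])
[9] deliver 4→3 → N3(foll b9 [-])
[10] deliver 3→4 → ∅
[11] deliver 4→0 → N0(foll b14 [-])
[12] deliver 0→4 → ∅
[13] deliver 4→2 → N2(foll b14 [-])
[14] deliver 2→4 → N4(lead b14 [-])
[15] deliver 0→2 → ∅
[16] deliver 2→3 → ∅
[17] timeout(3) → N3(cand b13 [-])
[18] deliver 4→2 → ∅
[19] crash(3) → N3(✗cand b13 [-])
[20] propose(4,'s') → ∅
[21] deliver 0→4 → ∅
[22] propose(4,'s') → ∅
[23] deliver 1→3 → ∅
[24] deliver 1→3 → ∅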